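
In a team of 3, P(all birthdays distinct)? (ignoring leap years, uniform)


P(all different) = Π(365-i)/365 for i=0..2
= (365/365)×(364/365)×...×(363/365)
= 0.991796

P ≈ 0.9918 ≈ 99.18%


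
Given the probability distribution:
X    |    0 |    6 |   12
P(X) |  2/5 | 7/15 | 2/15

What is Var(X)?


E[X] = 22/5
E[X²] = 36
Var(X) = E[X²] - (E[X])² = 36 - 484/25 = 416/25

Var(X) = 416/25 ≈ 16.6400


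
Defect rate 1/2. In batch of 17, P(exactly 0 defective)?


Binomial: P(X=0) = C(17,0)×p^0×(1-p)^17
= 1 × 1 × 1/131072 = 1/131072

P(X=0) = 1/131072 ≈ 0.00%


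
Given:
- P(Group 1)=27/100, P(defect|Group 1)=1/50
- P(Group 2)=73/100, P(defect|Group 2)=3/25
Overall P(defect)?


P(B) = Σ P(B|Aᵢ)×P(Aᵢ)
  1/50×27/100 = 27/5000
  3/25×73/100 = 219/2500
Sum = 93/1000

P(defect) = 93/1000 ≈ 9.30%


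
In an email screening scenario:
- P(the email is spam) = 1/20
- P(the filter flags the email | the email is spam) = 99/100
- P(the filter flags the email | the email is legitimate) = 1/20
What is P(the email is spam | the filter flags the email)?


Using Bayes' theorem:
P(A|B) = P(B|A)·P(A) / P(B)

P(the filter flags the email) = 99/100 × 1/20 + 1/20 × 19/20
= 99/2000 + 19/400 = 97/1000

P(the email is spam|the filter flags the email) = (99/2000) / (97/1000) = 99/194

P(the email is spam|the filter flags the email) = 99/194 ≈ 51.03%


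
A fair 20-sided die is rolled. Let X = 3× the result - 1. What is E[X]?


E[die] = (1+20)/2 = 21/2
E[X] = 3×21/2 - 1 = 61/2

E[X] = 61/2


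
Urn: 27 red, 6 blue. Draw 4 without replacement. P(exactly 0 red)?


Hypergeometric: C(27,0)×C(6,4)/C(33,4)
= 1×15/40920 = 1/2728

P(X=0) = 1/2728 ≈ 0.04%


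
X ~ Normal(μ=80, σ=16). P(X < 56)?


z = (56-80)/16 = -1.5
P(Z < -1.5) = 0.0668

P(X < 56) ≈ 0.0668


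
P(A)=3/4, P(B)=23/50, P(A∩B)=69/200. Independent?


P(A)×P(B) = 69/200
P(A∩B) = 69/200
Equal ✓ → Independent

Yes, independent


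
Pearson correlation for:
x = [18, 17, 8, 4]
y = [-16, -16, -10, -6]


n=4, Σx=47, Σy=-48, Σxy=-664, Σx²=693, Σy²=648
r = (4×(-664) - 47×(-48))/√((4×693 - 47²)(4×648 - (-48)²))
= -400/√(563×288) = -400/√162144 ≈ -400/402.6711 ≈ -0.9934

r ≈ -0.9934


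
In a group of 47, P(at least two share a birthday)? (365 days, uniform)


P(all different) = Π(365-i)/365 for i=0..46
= 0.045226
P(match) = 1 - 0.045226 = 0.954774

P ≈ 0.9548 ≈ 95.48%


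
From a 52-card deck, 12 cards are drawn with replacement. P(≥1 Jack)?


P(not a Jack) = 48/52 = 12/13
P(none in 12 draws) = (12/13)^12 = 8916100448256/23298085122481
P(≥1 Jack) = 1 - 8916100448256/23298085122481 = 14381984674225/23298085122481

P = 14381984674225/23298085122481 ≈ 61.73%


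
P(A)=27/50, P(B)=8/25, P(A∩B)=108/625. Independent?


P(A)×P(B) = 108/625
P(A∩B) = 108/625
Equal ✓ → Independent

Yes, independent


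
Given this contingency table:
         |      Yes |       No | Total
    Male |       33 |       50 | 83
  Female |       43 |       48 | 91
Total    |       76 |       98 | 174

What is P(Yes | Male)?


P(Yes | Male) = 33/(33+50) = 33/83

P(Yes|Male) = 33/83 ≈ 39.76%


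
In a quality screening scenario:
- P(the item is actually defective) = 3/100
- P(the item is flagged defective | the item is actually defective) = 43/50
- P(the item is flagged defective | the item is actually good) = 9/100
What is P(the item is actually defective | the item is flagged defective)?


Using Bayes' theorem:
P(A|B) = P(B|A)·P(A) / P(B)

P(the item is flagged defective) = 43/50 × 3/100 + 9/100 × 97/100
= 129/5000 + 873/10000 = 1131/10000

P(the item is actually defective|the item is flagged defective) = (129/5000) / (1131/10000) = 86/377

P(the item is actually defective|the item is flagged defective) = 86/377 ≈ 22.81%


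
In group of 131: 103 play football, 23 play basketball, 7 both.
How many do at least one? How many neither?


|A∪B| = 103+23-7 = 119
Neither = 131-119 = 12

At least one: 119; Neither: 12


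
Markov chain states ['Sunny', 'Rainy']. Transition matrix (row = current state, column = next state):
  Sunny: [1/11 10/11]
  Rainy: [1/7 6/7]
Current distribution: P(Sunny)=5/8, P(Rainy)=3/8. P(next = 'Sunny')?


P(next=Sunny) = Σᵢ P(now=i)×P(i→Sunny)
= 5/8×1/11 + 3/8×1/7
= 5/88 + 3/56 = 17/154

P = 17/154 ≈ 0.1104


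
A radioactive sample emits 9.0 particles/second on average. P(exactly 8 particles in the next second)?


Poisson(λ=9.0): P(X=8) = e^(-λ)×λ^k/k!
= e^(-9.0) × 9.0^8 / 8!
≈ 0.0001234098041 × 43046721 / 40320 ≈ 0.131756

P(X=8) ≈ 0.131756 ≈ 13.18%


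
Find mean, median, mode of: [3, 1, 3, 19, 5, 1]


Sorted: [1, 1, 3, 3, 5, 19]
Mean = 32/6 = 16/3
Median = 3
Freq: {3: 2, 1: 2, 19: 1, 5: 1}
Mode: [1, 3]

Mean=16/3, Median=3, Mode=[1, 3]


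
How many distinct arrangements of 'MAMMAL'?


Letters: 6, freq: {'M': 3, 'A': 2, 'L': 1}
6!/(3!×2!×1!) = 720/12 = 60

60


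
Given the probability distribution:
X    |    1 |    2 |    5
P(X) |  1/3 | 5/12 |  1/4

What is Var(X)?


E[X] = 29/12
E[X²] = 33/4
Var(X) = E[X²] - (E[X])² = 33/4 - 841/144 = 347/144

Var(X) = 347/144 ≈ 2.4097


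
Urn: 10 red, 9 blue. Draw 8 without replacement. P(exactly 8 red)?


Hypergeometric: C(10,8)×C(9,0)/C(19,8)
= 45×1/75582 = 5/8398

P(X=8) = 5/8398 ≈ 0.06%


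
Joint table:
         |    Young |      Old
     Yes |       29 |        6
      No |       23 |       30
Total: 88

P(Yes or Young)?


P(Yes∨Young) = P(Yes) + P(Young) - P(Yes∧Young)
= (35 + 52 - 29)/88 = 58/88 = 29/44

P = 29/44 ≈ 65.91%


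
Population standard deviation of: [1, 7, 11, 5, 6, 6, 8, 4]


Mean = 48/8 = 6
  (1-6)²=25
  (7-6)²=1
  (11-6)²=25
  (5-6)²=1
  (6-6)²=0
  (6-6)²=0
  (8-6)²=4
  (4-6)²=4
Σ(x-μ)² = 60
σ² = 60/8 = 15/2

σ = √(15/2) ≈ 2.7386


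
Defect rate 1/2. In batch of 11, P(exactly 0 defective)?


Binomial: P(X=0) = C(11,0)×p^0×(1-p)^11
= 1 × 1 × 1/2048 = 1/2048

P(X=0) = 1/2048 ≈ 0.05%


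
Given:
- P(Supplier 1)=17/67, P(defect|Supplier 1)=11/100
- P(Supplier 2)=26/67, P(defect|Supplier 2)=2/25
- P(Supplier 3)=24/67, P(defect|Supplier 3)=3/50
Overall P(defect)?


P(B) = Σ P(B|Aᵢ)×P(Aᵢ)
  11/100×17/67 = 187/6700
  2/25×26/67 = 52/1675
  3/50×24/67 = 36/1675
Sum = 539/6700

P(defect) = 539/6700 ≈ 8.04%


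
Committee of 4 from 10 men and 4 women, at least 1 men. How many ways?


Count by #men:
  1M,3W: C(10,1)×C(4,3)=40
  2M,2W: C(10,2)×C(4,2)=270
  3M,1W: C(10,3)×C(4,1)=480
  4M,0W: C(10,4)×C(4,0)=210
Total = 1000

1000


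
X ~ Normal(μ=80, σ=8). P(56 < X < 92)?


z₁=(56-80)/8=-3.0, z₂=(92-80)/8=1.5
P = Φ(1.5) - Φ(-3.0) = 0.933193 - 0.001350 = 0.931843 ≈ 0.9318

P(56 < X < 92) ≈ 0.9318


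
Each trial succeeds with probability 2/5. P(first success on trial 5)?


Geometric: P(X=5) = (1-p)^(k-1)×p = (3/5)^4×2/5 = 162/3125

P(X=5) = 162/3125 ≈ 5.18%


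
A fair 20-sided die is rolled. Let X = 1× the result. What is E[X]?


E[die] = (1+20)/2 = 21/2
E[X] = 1 × 21/2 = 21/2

E[X] = 21/2


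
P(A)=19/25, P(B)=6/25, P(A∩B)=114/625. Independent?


P(A)×P(B) = 114/625
P(A∩B) = 114/625
Equal ✓ → Independent

Yes, independent


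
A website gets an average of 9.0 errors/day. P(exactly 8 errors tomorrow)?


Poisson(λ=9.0): P(X=8) = e^(-λ)×λ^k/k!
= e^(-9.0) × 9.0^8 / 8!
≈ 0.0001234098041 × 43046721 / 40320 ≈ 0.131756

P(X=8) ≈ 0.131756 ≈ 13.18%


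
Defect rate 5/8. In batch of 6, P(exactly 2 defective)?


Binomial: P(X=2) = C(6,2)×p^2×(1-p)^4
= 15 × 25/64 × 81/4096 = 30375/262144

P(X=2) = 30375/262144 ≈ 11.59%


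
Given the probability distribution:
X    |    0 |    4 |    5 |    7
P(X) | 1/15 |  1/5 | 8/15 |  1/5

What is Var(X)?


E[X] = 73/15
E[X²] = 79/3
Var(X) = E[X²] - (E[X])² = 79/3 - 5329/225 = 596/225

Var(X) = 596/225 ≈ 2.6489


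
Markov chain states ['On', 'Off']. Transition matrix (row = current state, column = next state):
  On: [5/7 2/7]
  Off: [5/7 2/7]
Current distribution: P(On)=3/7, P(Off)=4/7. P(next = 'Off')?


P(next=Off) = Σᵢ P(now=i)×P(i→Off)
= 3/7×2/7 + 4/7×2/7
= 6/49 + 8/49 = 2/7

P = 2/7 ≈ 0.2857


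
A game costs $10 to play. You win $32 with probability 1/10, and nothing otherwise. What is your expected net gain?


E[gain] = (32-10)×1/10 + (-10)×9/10
= 11/5 - 9 = -34/5

Expected net gain = $-34/5 ≈ $-6.80


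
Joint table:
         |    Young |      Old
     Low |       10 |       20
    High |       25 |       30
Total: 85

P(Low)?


P(Low) = (10+20)/85 = 30/85 = 6/17

P(Low) = 6/17 ≈ 35.29%


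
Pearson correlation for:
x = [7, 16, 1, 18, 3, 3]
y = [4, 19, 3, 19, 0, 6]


n=6, Σx=48, Σy=51, Σxy=695, Σx²=648, Σy²=783
r = (6×695 - 48×51)/√((6×648 - 48²)(6×783 - 51²))
= 1722/√(1584×2097) = 1722/√3321648 ≈ 1722/1822.5389 ≈ 0.9448

r ≈ 0.9448


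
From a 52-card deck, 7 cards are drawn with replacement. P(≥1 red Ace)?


P(not a red Ace) = 50/52 = 25/26
P(none in 7 draws) = (25/26)^7 = 6103515625/8031810176
P(≥1 red Ace) = 1 - 6103515625/8031810176 = 1928294551/8031810176

P = 1928294551/8031810176 ≈ 24.01%


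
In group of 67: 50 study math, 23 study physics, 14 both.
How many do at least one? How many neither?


|A∪B| = 50+23-14 = 59
Neither = 67-59 = 8

At least one: 59; Neither: 8


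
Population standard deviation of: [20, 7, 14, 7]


Mean = 48/4 = 12
  (20-12)²=64
  (7-12)²=25
  (14-12)²=4
  (7-12)²=25
Σ(x-μ)² = 118
σ² = 118/4 = 59/2

σ = √(59/2) ≈ 5.4314


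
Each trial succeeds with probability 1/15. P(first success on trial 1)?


Geometric: P(X=1) = (1-p)^(k-1)×p = (14/15)^0×1/15 = 1/15

P(X=1) = 1/15 ≈ 6.67%


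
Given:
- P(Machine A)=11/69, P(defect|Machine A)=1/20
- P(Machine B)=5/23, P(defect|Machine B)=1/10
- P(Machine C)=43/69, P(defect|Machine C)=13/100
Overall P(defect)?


P(B) = Σ P(B|Aᵢ)×P(Aᵢ)
  1/20×11/69 = 11/1380
  1/10×5/23 = 1/46
  13/100×43/69 = 559/6900
Sum = 191/1725

P(defect) = 191/1725 ≈ 11.07%


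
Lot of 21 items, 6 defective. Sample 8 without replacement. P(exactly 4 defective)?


Hypergeometric: C(6,4)×C(15,4)/C(21,8)
= 15×1365/203490 = 65/646

P(X=4) = 65/646 ≈ 10.06%


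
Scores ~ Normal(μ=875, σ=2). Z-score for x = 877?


z = (x - μ)/σ = (877 - 875)/2 = 1.0

z = 1.0


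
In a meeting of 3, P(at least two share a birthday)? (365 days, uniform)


P(all different) = Π(365-i)/365 for i=0..2
= 0.991796
P(match) = 1 - 0.991796 = 0.008204

P ≈ 0.0082 ≈ 0.82%


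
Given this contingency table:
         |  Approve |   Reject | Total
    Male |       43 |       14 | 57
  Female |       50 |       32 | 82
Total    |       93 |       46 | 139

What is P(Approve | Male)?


P(Approve | Male) = 43/(43+14) = 43/57

P(Approve|Male) = 43/57 ≈ 75.44%


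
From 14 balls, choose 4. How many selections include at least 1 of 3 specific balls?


Complement: C(14,4) - C(11,4) = 1001 - 330 = 671

671


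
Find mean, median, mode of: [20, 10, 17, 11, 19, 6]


Sorted: [6, 10, 11, 17, 19, 20]
Mean = 83/6
Median = 14
Freq: {20: 1, 10: 1, 17: 1, 11: 1, 19: 1, 6: 1}
Mode: No mode

Mean=83/6, Median=14, Mode=No mode


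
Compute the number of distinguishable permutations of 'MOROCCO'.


Letters: 7, freq: {'M': 1, 'O': 3, 'R': 1, 'C': 2}
7!/(1!×3!×1!×2!) = 5040/12 = 420

420


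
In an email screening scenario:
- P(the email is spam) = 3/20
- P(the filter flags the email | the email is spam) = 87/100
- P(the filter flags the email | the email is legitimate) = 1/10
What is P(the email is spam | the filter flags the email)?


Using Bayes' theorem:
P(A|B) = P(B|A)·P(A) / P(B)

P(the filter flags the email) = 87/100 × 3/20 + 1/10 × 17/20
= 261/2000 + 17/200 = 431/2000

P(the email is spam|the filter flags the email) = (261/2000) / (431/2000) = 261/431

P(the email is spam|the filter flags the email) = 261/431 ≈ 60.56%


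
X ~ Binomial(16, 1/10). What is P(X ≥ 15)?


P(X ≥ 15) = Σ P(X=i) for i=15..16
P(X=15) = 9/625000000000000
P(X=16) = 1/10000000000000000
Sum = 29/2000000000000000

P(X ≥ 15) = 29/2000000000000000 ≈ 0.00%


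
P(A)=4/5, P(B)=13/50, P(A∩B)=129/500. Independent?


P(A)×P(B) = 26/125
P(A∩B) = 129/500
Not equal → NOT independent

No, not independent


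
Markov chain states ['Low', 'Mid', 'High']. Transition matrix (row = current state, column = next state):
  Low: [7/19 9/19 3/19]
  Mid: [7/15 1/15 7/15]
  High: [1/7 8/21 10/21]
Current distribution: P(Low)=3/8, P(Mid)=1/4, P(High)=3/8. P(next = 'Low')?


P(next=Low) = Σᵢ P(now=i)×P(i→Low)
= 3/8×7/19 + 1/4×7/15 + 3/8×1/7
= 21/152 + 7/60 + 3/56 = 2461/7980

P = 2461/7980 ≈ 0.3084


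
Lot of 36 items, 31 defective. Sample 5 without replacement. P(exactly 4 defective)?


Hypergeometric: C(31,4)×C(5,1)/C(36,5)
= 31465×5/376992 = 22475/53856

P(X=4) = 22475/53856 ≈ 41.73%


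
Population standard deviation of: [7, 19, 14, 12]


Mean = 52/4 = 13
  (7-13)²=36
  (19-13)²=36
  (14-13)²=1
  (12-13)²=1
Σ(x-μ)² = 74
σ² = 74/4 = 37/2

σ = √(37/2) ≈ 4.3012


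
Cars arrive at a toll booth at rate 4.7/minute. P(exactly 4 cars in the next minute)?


Poisson(λ=4.7): P(X=4) = e^(-λ)×λ^k/k!
= e^(-4.7) × 4.7^4 / 4!
≈ 0.009095277102 × 487.9681 / 24 ≈ 0.184925

P(X=4) ≈ 0.184925 ≈ 18.49%


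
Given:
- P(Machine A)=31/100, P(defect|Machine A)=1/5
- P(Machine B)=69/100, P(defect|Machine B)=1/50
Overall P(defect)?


P(B) = Σ P(B|Aᵢ)×P(Aᵢ)
  1/5×31/100 = 31/500
  1/50×69/100 = 69/5000
Sum = 379/5000

P(defect) = 379/5000 ≈ 7.58%


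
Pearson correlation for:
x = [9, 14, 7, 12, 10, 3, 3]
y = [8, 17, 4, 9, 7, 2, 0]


n=7, Σx=58, Σy=47, Σxy=522, Σx²=588, Σy²=503
r = (7×522 - 58×47)/√((7×588 - 58²)(7×503 - 47²))
= 928/√(752×1312) = 928/√986624 ≈ 928/993.2895 ≈ 0.9343

r ≈ 0.9343


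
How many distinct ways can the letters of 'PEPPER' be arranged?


Letters: 6, freq: {'P': 3, 'E': 2, 'R': 1}
6!/(3!×2!×1!) = 720/12 = 60

60


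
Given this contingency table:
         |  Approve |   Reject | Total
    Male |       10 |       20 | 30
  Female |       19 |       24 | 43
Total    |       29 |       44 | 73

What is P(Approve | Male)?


P(Approve | Male) = 10/(10+20) = 10/30 = 1/3

P(Approve|Male) = 1/3 ≈ 33.33%


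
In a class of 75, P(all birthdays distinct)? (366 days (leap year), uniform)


P(all different) = Π(366-i)/366 for i=0..74
= (366/366)×(365/366)×...×(292/366)
= 0.000287

P ≈ 0.0003 ≈ 0.03%


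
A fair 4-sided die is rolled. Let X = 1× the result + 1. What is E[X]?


E[die] = (1+4)/2 = 5/2
E[X] = 1×5/2 + 1 = 7/2

E[X] = 7/2


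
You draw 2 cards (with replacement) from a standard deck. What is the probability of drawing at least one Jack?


P(not a Jack) = 48/52 = 12/13
P(none in 2 draws) = (12/13)^2 = 144/169
P(≥1 Jack) = 1 - 144/169 = 25/169

P = 25/169 ≈ 14.79%


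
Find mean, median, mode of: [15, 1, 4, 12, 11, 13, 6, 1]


Sorted: [1, 1, 4, 6, 11, 12, 13, 15]
Mean = 63/8
Median = 17/2
Freq: {15: 1, 1: 2, 4: 1, 12: 1, 11: 1, 13: 1, 6: 1}
Mode: [1]

Mean=63/8, Median=17/2, Mode=1


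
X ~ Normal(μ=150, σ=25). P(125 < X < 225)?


z₁=(125-150)/25=-1.0, z₂=(225-150)/25=3.0
P = Φ(3.0) - Φ(-1.0) = 0.998650 - 0.158655 = 0.839995 ≈ 0.8400

P(125 < X < 225) ≈ 0.8400


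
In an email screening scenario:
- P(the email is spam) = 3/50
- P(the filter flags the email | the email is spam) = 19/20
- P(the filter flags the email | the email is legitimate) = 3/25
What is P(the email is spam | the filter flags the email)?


Using Bayes' theorem:
P(A|B) = P(B|A)·P(A) / P(B)

P(the filter flags the email) = 19/20 × 3/50 + 3/25 × 47/50
= 57/1000 + 141/1250 = 849/5000

P(the email is spam|the filter flags the email) = (57/1000) / (849/5000) = 95/283

P(the email is spam|the filter flags the email) = 95/283 ≈ 33.57%


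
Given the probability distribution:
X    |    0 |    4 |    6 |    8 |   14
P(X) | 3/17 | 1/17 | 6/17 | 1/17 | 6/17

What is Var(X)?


E[X] = 132/17
E[X²] = 1472/17
Var(X) = E[X²] - (E[X])² = 1472/17 - 17424/289 = 7600/289

Var(X) = 7600/289 ≈ 26.2976


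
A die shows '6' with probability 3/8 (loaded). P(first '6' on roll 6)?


Geometric: P(X=6) = (1-p)^(k-1)×p = (5/8)^5×3/8 = 9375/262144

P(X=6) = 9375/262144 ≈ 3.58%


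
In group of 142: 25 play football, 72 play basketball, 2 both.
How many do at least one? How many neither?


|A∪B| = 25+72-2 = 95
Neither = 142-95 = 47

At least one: 95; Neither: 47


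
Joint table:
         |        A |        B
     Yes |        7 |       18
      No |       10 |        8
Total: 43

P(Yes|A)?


P(Yes|A) = 7/(7+10) = 7/17

P = 7/17 ≈ 41.18%


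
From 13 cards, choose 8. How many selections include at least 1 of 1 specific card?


Complement: C(13,8) - C(12,8) = 1287 - 495 = 792

792


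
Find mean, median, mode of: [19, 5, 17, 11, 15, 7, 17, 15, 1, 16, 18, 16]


Sorted: [1, 5, 7, 11, 15, 15, 16, 16, 17, 17, 18, 19]
Mean = 157/12
Median = 31/2
Freq: {19: 1, 5: 1, 17: 2, 11: 1, 15: 2, 7: 1, 1: 1, 16: 2, 18: 1}
Mode: [15, 16, 17]

Mean=157/12, Median=31/2, Mode=[15, 16, 17]


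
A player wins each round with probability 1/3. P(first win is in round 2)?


Geometric: P(X=2) = (1-p)^(k-1)×p = (2/3)^1×1/3 = 2/9

P(X=2) = 2/9 ≈ 22.22%


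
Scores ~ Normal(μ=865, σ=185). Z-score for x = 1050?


z = (x - μ)/σ = (1050 - 865)/185 = 1.0

z = 1.0


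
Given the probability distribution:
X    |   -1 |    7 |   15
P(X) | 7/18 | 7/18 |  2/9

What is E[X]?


E[X] = Σ x·P(X=x)
= (-1)×(7/18) + (7)×(7/18) + (15)×(2/9)
= 17/3

E[X] = 17/3


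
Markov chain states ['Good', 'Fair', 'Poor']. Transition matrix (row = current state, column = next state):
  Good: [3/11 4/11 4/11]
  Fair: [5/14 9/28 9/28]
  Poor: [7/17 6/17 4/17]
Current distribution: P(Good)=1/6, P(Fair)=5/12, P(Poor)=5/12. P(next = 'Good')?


P(next=Good) = Σᵢ P(now=i)×P(i→Good)
= 1/6×3/11 + 5/12×5/14 + 5/12×7/17
= 1/22 + 25/168 + 35/204 = 3831/10472

P = 3831/10472 ≈ 0.3658


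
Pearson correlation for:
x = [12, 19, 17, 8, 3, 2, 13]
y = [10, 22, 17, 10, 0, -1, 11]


n=7, Σx=74, Σy=69, Σxy=1048, Σx²=1040, Σy²=1095
r = (7×1048 - 74×69)/√((7×1040 - 74²)(7×1095 - 69²))
= 2230/√(1804×2904) = 2230/√5238816 ≈ 2230/2288.8460 ≈ 0.9743

r ≈ 0.9743


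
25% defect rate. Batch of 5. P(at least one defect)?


P(all good) = (3/4)^5 = 243/1024
P(≥1 defect) = 781/1024

P = 781/1024 ≈ 76.27%


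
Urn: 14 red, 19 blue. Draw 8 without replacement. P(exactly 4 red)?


Hypergeometric: C(14,4)×C(19,4)/C(33,8)
= 1001×3876/13884156 = 2261/8091

P(X=4) = 2261/8091 ≈ 27.94%


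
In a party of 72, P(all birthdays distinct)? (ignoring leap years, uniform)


P(all different) = Π(365-i)/365 for i=0..71
= (365/365)×(364/365)×...×(294/365)
= 0.000547

P ≈ 0.0005 ≈ 0.05%


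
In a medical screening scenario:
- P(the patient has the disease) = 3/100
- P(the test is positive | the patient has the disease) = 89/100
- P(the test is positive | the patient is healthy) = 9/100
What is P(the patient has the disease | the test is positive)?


Using Bayes' theorem:
P(A|B) = P(B|A)·P(A) / P(B)

P(the test is positive) = 89/100 × 3/100 + 9/100 × 97/100
= 267/10000 + 873/10000 = 57/500

P(the patient has the disease|the test is positive) = (267/10000) / (57/500) = 89/380

P(the patient has the disease|the test is positive) = 89/380 ≈ 23.42%


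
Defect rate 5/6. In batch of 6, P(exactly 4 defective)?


Binomial: P(X=4) = C(6,4)×p^4×(1-p)^2
= 15 × 625/1296 × 1/36 = 3125/15552

P(X=4) = 3125/15552 ≈ 20.09%


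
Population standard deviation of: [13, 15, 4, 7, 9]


Mean = 48/5
  (13-48/5)²=289/25
  (15-48/5)²=729/25
  (4-48/5)²=784/25
  (7-48/5)²=169/25
  (9-48/5)²=9/25
Σ(x-μ)² = 396/5
σ² = (396/5)/5 = 396/25

σ = √(396/25) ≈ 3.9799


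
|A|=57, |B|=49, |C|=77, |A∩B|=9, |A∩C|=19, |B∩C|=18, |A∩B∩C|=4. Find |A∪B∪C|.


|A∪B∪C| = 57+49+77-9-19-18+4 = 141

|A∪B∪C| = 141


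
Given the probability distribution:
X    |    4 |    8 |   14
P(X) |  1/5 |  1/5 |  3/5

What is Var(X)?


E[X] = 54/5
E[X²] = 668/5
Var(X) = E[X²] - (E[X])² = 668/5 - 2916/25 = 424/25

Var(X) = 424/25 ≈ 16.9600


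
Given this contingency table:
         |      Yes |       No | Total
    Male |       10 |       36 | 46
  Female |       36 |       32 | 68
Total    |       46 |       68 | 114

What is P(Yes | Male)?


P(Yes | Male) = 10/(10+36) = 10/46 = 5/23

P(Yes|Male) = 5/23 ≈ 21.74%


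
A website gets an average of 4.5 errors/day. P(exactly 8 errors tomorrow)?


Poisson(λ=4.5): P(X=8) = e^(-λ)×λ^k/k!
= e^(-4.5) × 4.5^8 / 8!
≈ 0.01110899654 × 168151.253906 / 40320 ≈ 0.046329

P(X=8) ≈ 0.046329 ≈ 4.63%


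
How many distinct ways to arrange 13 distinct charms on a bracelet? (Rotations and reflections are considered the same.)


Free circular arrangements: rotations and reflections both identified.
(n-1)!/2 = 12!/2 = 479001600/2 = 239500800

239500800


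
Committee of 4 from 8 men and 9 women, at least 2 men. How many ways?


Count by #men:
  2M,2W: C(8,2)×C(9,2)=1008
  3M,1W: C(8,3)×C(9,1)=504
  4M,0W: C(8,4)×C(9,0)=70
Total = 1582

1582


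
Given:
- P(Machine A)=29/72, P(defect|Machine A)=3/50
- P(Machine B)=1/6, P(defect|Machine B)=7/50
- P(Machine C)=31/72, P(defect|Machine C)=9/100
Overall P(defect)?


P(B) = Σ P(B|Aᵢ)×P(Aᵢ)
  3/50×29/72 = 29/1200
  7/50×1/6 = 7/300
  9/100×31/72 = 31/800
Sum = 69/800

P(defect) = 69/800 ≈ 8.62%


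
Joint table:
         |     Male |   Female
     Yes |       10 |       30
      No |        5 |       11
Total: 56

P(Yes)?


P(Yes) = (10+30)/56 = 40/56 = 5/7

P(Yes) = 5/7 ≈ 71.43%


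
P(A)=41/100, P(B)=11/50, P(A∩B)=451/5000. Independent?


P(A)×P(B) = 451/5000
P(A∩B) = 451/5000
Equal ✓ → Independent

Yes, independent


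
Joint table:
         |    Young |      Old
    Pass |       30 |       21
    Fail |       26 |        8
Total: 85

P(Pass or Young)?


P(Pass∨Young) = P(Pass) + P(Young) - P(Pass∧Young)
= (51 + 56 - 30)/85 = 77/85

P = 77/85 ≈ 90.59%


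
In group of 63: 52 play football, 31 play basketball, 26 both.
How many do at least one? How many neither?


|A∪B| = 52+31-26 = 57
Neither = 63-57 = 6

At least one: 57; Neither: 6


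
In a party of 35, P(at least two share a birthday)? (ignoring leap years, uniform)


P(all different) = Π(365-i)/365 for i=0..34
= 0.185617
P(match) = 1 - 0.185617 = 0.814383

P ≈ 0.8144 ≈ 81.44%


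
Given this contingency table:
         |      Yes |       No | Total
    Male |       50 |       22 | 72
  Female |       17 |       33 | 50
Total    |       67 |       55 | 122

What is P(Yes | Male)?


P(Yes | Male) = 50/(50+22) = 50/72 = 25/36

P(Yes|Male) = 25/36 ≈ 69.44%


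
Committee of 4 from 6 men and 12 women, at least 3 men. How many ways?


Count by #men:
  3M,1W: C(6,3)×C(12,1)=240
  4M,0W: C(6,4)×C(12,0)=15
Total = 255

255


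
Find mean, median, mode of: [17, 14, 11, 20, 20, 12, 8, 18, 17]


Sorted: [8, 11, 12, 14, 17, 17, 18, 20, 20]
Mean = 137/9
Median = 17
Freq: {17: 2, 14: 1, 11: 1, 20: 2, 12: 1, 8: 1, 18: 1}
Mode: [17, 20]

Mean=137/9, Median=17, Mode=[17, 20]


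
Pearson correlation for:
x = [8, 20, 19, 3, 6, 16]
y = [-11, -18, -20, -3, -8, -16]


n=6, Σx=72, Σy=-76, Σxy=-1141, Σx²=1126, Σy²=1174
r = (6×(-1141) - 72×(-76))/√((6×1126 - 72²)(6×1174 - (-76)²))
= -1374/√(1572×1268) = -1374/√1993296 ≈ -1374/1411.8414 ≈ -0.9732

r ≈ -0.9732


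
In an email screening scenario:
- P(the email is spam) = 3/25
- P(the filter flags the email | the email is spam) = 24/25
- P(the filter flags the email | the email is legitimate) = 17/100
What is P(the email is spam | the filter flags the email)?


Using Bayes' theorem:
P(A|B) = P(B|A)·P(A) / P(B)

P(the filter flags the email) = 24/25 × 3/25 + 17/100 × 22/25
= 72/625 + 187/1250 = 331/1250

P(the email is spam|the filter flags the email) = (72/625) / (331/1250) = 144/331

P(the email is spam|the filter flags the email) = 144/331 ≈ 43.50%


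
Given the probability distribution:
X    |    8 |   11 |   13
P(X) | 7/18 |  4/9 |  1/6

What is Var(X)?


E[X] = 61/6
E[X²] = 641/6
Var(X) = E[X²] - (E[X])² = 641/6 - 3721/36 = 125/36

Var(X) = 125/36 ≈ 3.4722


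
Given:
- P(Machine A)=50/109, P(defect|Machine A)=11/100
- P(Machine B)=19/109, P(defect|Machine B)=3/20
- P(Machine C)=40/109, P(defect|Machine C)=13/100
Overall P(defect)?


P(B) = Σ P(B|Aᵢ)×P(Aᵢ)
  11/100×50/109 = 11/218
  3/20×19/109 = 57/2180
  13/100×40/109 = 26/545
Sum = 271/2180

P(defect) = 271/2180 ≈ 12.43%


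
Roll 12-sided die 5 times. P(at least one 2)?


P(no 2)^5 = (11/12)^5 = 161051/248832
P(≥1) = 1 - 161051/248832 = 87781/248832

P = 87781/248832 ≈ 35.28%


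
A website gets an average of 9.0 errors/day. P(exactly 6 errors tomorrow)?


Poisson(λ=9.0): P(X=6) = e^(-λ)×λ^k/k!
= e^(-9.0) × 9.0^6 / 6!
≈ 0.0001234098041 × 531441 / 720 ≈ 0.091090

P(X=6) ≈ 0.091090 ≈ 9.11%


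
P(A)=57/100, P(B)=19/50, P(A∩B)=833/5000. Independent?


P(A)×P(B) = 1083/5000
P(A∩B) = 833/5000
Not equal → NOT independent

No, not independent


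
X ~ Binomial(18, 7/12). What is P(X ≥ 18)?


P(X ≥ 18) = Σ P(X=i) for i=18..18
P(X=18) = 1628413597910449/26623333280885243904
Sum = 1628413597910449/26623333280885243904

P(X ≥ 18) = 1628413597910449/26623333280885243904 ≈ 0.01%


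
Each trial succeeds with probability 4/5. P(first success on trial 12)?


Geometric: P(X=12) = (1-p)^(k-1)×p = (1/5)^11×4/5 = 4/244140625

P(X=12) = 4/244140625 ≈ 0.00%


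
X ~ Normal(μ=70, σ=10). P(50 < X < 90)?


z₁=(50-70)/10=-2.0, z₂=(90-70)/10=2.0
P = Φ(2.0) - Φ(-2.0) = 0.977250 - 0.022750 = 0.954500 ≈ 0.9545

P(50 < X < 90) ≈ 0.9545


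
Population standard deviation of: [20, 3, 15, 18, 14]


Mean = 70/5 = 14
  (20-14)²=36
  (3-14)²=121
  (15-14)²=1
  (18-14)²=16
  (14-14)²=0
Σ(x-μ)² = 174
σ² = 174/5

σ = √(174/5) ≈ 5.8992


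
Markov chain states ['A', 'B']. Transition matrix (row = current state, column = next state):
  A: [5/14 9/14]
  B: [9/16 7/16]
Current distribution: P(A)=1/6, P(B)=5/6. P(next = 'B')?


P(next=B) = Σᵢ P(now=i)×P(i→B)
= 1/6×9/14 + 5/6×7/16
= 3/28 + 35/96 = 317/672

P = 317/672 ≈ 0.4717


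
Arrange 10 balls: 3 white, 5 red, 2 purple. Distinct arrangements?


10!/(3!×5!×2!) = 2520

2520


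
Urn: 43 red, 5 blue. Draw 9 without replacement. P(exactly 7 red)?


Hypergeometric: C(43,7)×C(5,2)/C(48,9)
= 32224114×10/1677106640 = 9139/47564

P(X=7) = 9139/47564 ≈ 19.21%


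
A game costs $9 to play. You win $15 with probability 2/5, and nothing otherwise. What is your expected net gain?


E[gain] = (15-9)×2/5 + (-9)×3/5
= 12/5 - 27/5 = -3

Expected net gain = $-3 ≈ $-3.00


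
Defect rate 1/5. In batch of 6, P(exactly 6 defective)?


Binomial: P(X=6) = C(6,6)×p^6×(1-p)^0
= 1 × 1/15625 × 1 = 1/15625

P(X=6) = 1/15625 ≈ 0.01%


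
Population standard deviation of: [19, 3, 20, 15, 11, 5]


Mean = 73/6
  (19-73/6)²=1681/36
  (3-73/6)²=3025/36
  (20-73/6)²=2209/36
  (15-73/6)²=289/36
  (11-73/6)²=49/36
  (5-73/6)²=1849/36
Σ(x-μ)² = 1517/6
σ² = (1517/6)/6 = 1517/36

σ = √(1517/36) ≈ 6.4914


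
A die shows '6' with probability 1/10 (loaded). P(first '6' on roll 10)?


Geometric: P(X=10) = (1-p)^(k-1)×p = (9/10)^9×1/10 = 387420489/10000000000

P(X=10) = 387420489/10000000000 ≈ 3.87%


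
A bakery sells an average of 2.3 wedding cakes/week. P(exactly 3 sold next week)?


Poisson(λ=2.3): P(X=3) = e^(-λ)×λ^k/k!
= e^(-2.3) × 2.3^3 / 3!
≈ 0.1002588437 × 12.167 / 6 ≈ 0.203308

P(X=3) ≈ 0.203308 ≈ 20.33%


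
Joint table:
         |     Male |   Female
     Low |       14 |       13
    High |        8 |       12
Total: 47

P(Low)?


P(Low) = (14+13)/47 = 27/47

P(Low) = 27/47 ≈ 57.45%


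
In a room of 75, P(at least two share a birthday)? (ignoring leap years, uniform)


P(all different) = Π(365-i)/365 for i=0..74
= 0.000280
P(match) = 1 - 0.000280 = 0.999720

P ≈ 0.9997 ≈ 99.97%


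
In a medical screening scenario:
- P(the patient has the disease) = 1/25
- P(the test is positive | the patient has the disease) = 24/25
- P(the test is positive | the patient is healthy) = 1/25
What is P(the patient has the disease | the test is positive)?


Using Bayes' theorem:
P(A|B) = P(B|A)·P(A) / P(B)

P(the test is positive) = 24/25 × 1/25 + 1/25 × 24/25
= 24/625 + 24/625 = 48/625

P(the patient has the disease|the test is positive) = (24/625) / (48/625) = 1/2

P(the patient has the disease|the test is positive) = 1/2 ≈ 50.00%


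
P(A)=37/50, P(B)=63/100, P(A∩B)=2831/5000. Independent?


P(A)×P(B) = 2331/5000
P(A∩B) = 2831/5000
Not equal → NOT independent

No, not independent


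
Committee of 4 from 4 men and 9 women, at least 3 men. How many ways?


Count by #men:
  3M,1W: C(4,3)×C(9,1)=36
  4M,0W: C(4,4)×C(9,0)=1
Total = 37

37


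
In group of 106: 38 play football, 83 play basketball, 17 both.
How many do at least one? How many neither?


|A∪B| = 38+83-17 = 104
Neither = 106-104 = 2

At least one: 104; Neither: 2


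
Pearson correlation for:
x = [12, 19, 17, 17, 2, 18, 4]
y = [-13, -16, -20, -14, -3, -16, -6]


n=7, Σx=89, Σy=-88, Σxy=-1356, Σx²=1427, Σy²=1322
r = (7×(-1356) - 89×(-88))/√((7×1427 - 89²)(7×1322 - (-88)²))
= -1660/√(2068×1510) = -1660/√3122680 ≈ -1660/1767.1106 ≈ -0.9394

r ≈ -0.9394


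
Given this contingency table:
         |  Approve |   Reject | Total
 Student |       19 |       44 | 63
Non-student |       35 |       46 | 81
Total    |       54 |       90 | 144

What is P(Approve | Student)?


P(Approve | Student) = 19/(19+44) = 19/63

P(Approve|Student) = 19/63 ≈ 30.16%


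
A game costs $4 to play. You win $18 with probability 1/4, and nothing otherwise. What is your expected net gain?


E[gain] = (18-4)×1/4 + (-4)×3/4
= 7/2 - 3 = 1/2

Expected net gain = $1/2 ≈ $0.50


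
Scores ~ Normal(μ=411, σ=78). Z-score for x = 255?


z = (x - μ)/σ = (255 - 411)/78 = -2.0

z = -2.0


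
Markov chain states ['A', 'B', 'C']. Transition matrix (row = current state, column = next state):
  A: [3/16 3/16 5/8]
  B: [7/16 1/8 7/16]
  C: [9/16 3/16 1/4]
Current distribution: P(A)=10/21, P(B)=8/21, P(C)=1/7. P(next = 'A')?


P(next=A) = Σᵢ P(now=i)×P(i→A)
= 10/21×3/16 + 8/21×7/16 + 1/7×9/16
= 5/56 + 1/6 + 9/112 = 113/336

P = 113/336 ≈ 0.3363


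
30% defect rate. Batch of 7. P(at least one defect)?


P(all good) = (7/10)^7 = 823543/10000000
P(≥1 defect) = 9176457/10000000

P = 9176457/10000000 ≈ 91.76%


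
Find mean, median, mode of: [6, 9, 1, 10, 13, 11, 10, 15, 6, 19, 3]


Sorted: [1, 3, 6, 6, 9, 10, 10, 11, 13, 15, 19]
Mean = 103/11
Median = 10
Freq: {6: 2, 9: 1, 1: 1, 10: 2, 13: 1, 11: 1, 15: 1, 19: 1, 3: 1}
Mode: [6, 10]

Mean=103/11, Median=10, Mode=[6, 10]


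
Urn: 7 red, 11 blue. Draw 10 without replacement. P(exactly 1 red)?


Hypergeometric: C(7,1)×C(11,9)/C(18,10)
= 7×55/43758 = 35/3978

P(X=1) = 35/3978 ≈ 0.88%


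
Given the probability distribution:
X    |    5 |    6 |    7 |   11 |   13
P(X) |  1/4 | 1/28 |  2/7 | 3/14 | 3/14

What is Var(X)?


E[X] = 241/28
E[X²] = 2343/28
Var(X) = E[X²] - (E[X])² = 2343/28 - 58081/784 = 7523/784

Var(X) = 7523/784 ≈ 9.5957


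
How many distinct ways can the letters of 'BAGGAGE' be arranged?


Letters: 7, freq: {'B': 1, 'A': 2, 'G': 3, 'E': 1}
7!/(1!×2!×3!×1!) = 5040/12 = 420

420


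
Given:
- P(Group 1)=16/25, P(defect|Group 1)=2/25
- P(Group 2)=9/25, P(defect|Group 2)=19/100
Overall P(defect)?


P(B) = Σ P(B|Aᵢ)×P(Aᵢ)
  2/25×16/25 = 32/625
  19/100×9/25 = 171/2500
Sum = 299/2500

P(defect) = 299/2500 ≈ 11.96%


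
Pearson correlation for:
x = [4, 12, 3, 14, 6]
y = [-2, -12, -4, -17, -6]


n=5, Σx=39, Σy=-41, Σxy=-438, Σx²=401, Σy²=489
r = (5×(-438) - 39×(-41))/√((5×401 - 39²)(5×489 - (-41)²))
= -591/√(484×764) = -591/√369776 ≈ -591/608.0921 ≈ -0.9719

r ≈ -0.9719


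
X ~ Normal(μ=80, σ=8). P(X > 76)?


z = (76-80)/8 = -0.5
P(X > 76) = 1 - P(Z ≤ -0.5) = 1 - 0.3085 = 0.6915

P(X > 76) ≈ 0.6915


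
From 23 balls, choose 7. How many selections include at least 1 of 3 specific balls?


Complement: C(23,7) - C(20,7) = 245157 - 77520 = 167637

167637


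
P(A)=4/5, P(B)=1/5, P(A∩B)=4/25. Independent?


P(A)×P(B) = 4/25
P(A∩B) = 4/25
Equal ✓ → Independent

Yes, independent


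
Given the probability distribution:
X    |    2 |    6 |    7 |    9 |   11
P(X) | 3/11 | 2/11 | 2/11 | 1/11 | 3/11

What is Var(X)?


E[X] = 74/11
E[X²] = 626/11
Var(X) = E[X²] - (E[X])² = 626/11 - 5476/121 = 1410/121

Var(X) = 1410/121 ≈ 11.6529


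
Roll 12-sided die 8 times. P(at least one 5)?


P(no 5)^8 = (11/12)^8 = 214358881/429981696
P(≥1) = 1 - 214358881/429981696 = 215622815/429981696

P = 215622815/429981696 ≈ 50.15%


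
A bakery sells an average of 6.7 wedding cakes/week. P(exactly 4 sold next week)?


Poisson(λ=6.7): P(X=4) = e^(-λ)×λ^k/k!
= e^(-6.7) × 6.7^4 / 4!
≈ 0.001230911903 × 2015.1121 / 24 ≈ 0.103351

P(X=4) ≈ 0.103351 ≈ 10.34%


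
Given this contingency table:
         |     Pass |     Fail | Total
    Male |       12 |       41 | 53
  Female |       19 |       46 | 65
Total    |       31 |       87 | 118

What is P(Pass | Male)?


P(Pass | Male) = 12/(12+41) = 12/53

P(Pass|Male) = 12/53 ≈ 22.64%


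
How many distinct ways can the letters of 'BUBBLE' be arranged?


Letters: 6, freq: {'B': 3, 'U': 1, 'L': 1, 'E': 1}
6!/(3!×1!×1!×1!) = 720/6 = 120

120


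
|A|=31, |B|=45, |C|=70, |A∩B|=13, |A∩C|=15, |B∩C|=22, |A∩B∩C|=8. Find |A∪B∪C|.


|A∪B∪C| = 31+45+70-13-15-22+8 = 104

|A∪B∪C| = 104


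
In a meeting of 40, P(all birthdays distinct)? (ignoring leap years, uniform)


P(all different) = Π(365-i)/365 for i=0..39
= (365/365)×(364/365)×...×(326/365)
= 0.108768

P ≈ 0.1088 ≈ 10.88%


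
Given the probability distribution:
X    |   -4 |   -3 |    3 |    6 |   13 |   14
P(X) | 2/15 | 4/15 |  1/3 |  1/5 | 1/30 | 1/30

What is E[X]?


E[X] = Σ x·P(X=x)
= (-4)×(2/15) + (-3)×(4/15) + (3)×(1/3) + (6)×(1/5) + (13)×(1/30) + (14)×(1/30)
= 53/30

E[X] = 53/30


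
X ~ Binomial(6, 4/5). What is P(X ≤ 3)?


P(X ≤ 3) = Σ P(X=i) for i=0..3
P(X=0) = 1/15625
P(X=1) = 24/15625
P(X=2) = 48/3125
P(X=3) = 256/3125
Sum = 309/3125

P(X ≤ 3) = 309/3125 ≈ 9.89%


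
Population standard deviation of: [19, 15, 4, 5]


Mean = 43/4
  (19-43/4)²=1089/16
  (15-43/4)²=289/16
  (4-43/4)²=729/16
  (5-43/4)²=529/16
Σ(x-μ)² = 659/4
σ² = (659/4)/4 = 659/16

σ = √(659/16) ≈ 6.4177


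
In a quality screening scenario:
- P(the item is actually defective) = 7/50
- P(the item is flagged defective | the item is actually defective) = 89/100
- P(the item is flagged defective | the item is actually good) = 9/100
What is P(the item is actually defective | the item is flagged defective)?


Using Bayes' theorem:
P(A|B) = P(B|A)·P(A) / P(B)

P(the item is flagged defective) = 89/100 × 7/50 + 9/100 × 43/50
= 623/5000 + 387/5000 = 101/500

P(the item is actually defective|the item is flagged defective) = (623/5000) / (101/500) = 623/1010

P(the item is actually defective|the item is flagged defective) = 623/1010 ≈ 61.68%


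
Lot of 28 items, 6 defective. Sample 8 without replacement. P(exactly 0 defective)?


Hypergeometric: C(6,0)×C(22,8)/C(28,8)
= 1×319770/3108105 = 646/6279

P(X=0) = 646/6279 ≈ 10.29%


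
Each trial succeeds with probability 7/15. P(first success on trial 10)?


Geometric: P(X=10) = (1-p)^(k-1)×p = (8/15)^9×7/15 = 939524096/576650390625

P(X=10) = 939524096/576650390625 ≈ 0.16%


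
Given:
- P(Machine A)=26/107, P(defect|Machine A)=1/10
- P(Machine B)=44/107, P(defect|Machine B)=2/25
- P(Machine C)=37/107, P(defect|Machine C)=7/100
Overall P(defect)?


P(B) = Σ P(B|Aᵢ)×P(Aᵢ)
  1/10×26/107 = 13/535
  2/25×44/107 = 88/2675
  7/100×37/107 = 259/10700
Sum = 871/10700

P(defect) = 871/10700 ≈ 8.14%


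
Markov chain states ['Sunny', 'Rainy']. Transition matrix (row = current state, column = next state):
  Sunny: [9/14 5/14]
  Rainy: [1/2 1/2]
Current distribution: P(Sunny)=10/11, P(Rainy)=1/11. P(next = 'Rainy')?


P(next=Rainy) = Σᵢ P(now=i)×P(i→Rainy)
= 10/11×5/14 + 1/11×1/2
= 25/77 + 1/22 = 57/154

P = 57/154 ≈ 0.3701


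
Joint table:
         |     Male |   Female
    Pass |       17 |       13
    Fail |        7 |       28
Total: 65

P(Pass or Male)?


P(Pass∨Male) = P(Pass) + P(Male) - P(Pass∧Male)
= (30 + 24 - 17)/65 = 37/65

P = 37/65 ≈ 56.92%


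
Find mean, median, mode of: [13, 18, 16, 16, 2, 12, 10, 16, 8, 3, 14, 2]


Sorted: [2, 2, 3, 8, 10, 12, 13, 14, 16, 16, 16, 18]
Mean = 130/12 = 65/6
Median = 25/2
Freq: {13: 1, 18: 1, 16: 3, 2: 2, 12: 1, 10: 1, 8: 1, 3: 1, 14: 1}
Mode: [16]

Mean=65/6, Median=25/2, Mode=16


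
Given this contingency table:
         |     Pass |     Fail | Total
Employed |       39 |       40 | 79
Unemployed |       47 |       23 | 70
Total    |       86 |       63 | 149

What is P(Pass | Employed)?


P(Pass | Employed) = 39/(39+40) = 39/79

P(Pass|Employed) = 39/79 ≈ 49.37%


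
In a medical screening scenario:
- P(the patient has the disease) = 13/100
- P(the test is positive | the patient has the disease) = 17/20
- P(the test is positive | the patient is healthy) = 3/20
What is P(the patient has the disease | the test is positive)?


Using Bayes' theorem:
P(A|B) = P(B|A)·P(A) / P(B)

P(the test is positive) = 17/20 × 13/100 + 3/20 × 87/100
= 221/2000 + 261/2000 = 241/1000

P(the patient has the disease|the test is positive) = (221/2000) / (241/1000) = 221/482

P(the patient has the disease|the test is positive) = 221/482 ≈ 45.85%


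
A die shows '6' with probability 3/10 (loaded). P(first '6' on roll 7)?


Geometric: P(X=7) = (1-p)^(k-1)×p = (7/10)^6×3/10 = 352947/10000000

P(X=7) = 352947/10000000 ≈ 3.53%


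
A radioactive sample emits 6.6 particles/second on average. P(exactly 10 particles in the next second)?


Poisson(λ=6.6): P(X=10) = e^(-λ)×λ^k/k!
= e^(-6.6) × 6.6^10 / 10!
≈ 0.001360368038 × 156833688.091 / 3628800 ≈ 0.058794

P(X=10) ≈ 0.058794 ≈ 5.88%


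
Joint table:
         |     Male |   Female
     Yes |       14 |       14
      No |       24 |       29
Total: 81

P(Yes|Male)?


P(Yes|Male) = 14/(14+24) = 14/38 = 7/19

P = 7/19 ≈ 36.84%


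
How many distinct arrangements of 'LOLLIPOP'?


Letters: 8, freq: {'L': 3, 'O': 2, 'I': 1, 'P': 2}
8!/(3!×2!×1!×2!) = 40320/24 = 1680

1680


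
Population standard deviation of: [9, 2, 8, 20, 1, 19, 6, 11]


Mean = 76/8 = 19/2
  (9-19/2)²=1/4
  (2-19/2)²=225/4
  (8-19/2)²=9/4
  (20-19/2)²=441/4
  (1-19/2)²=289/4
  (19-19/2)²=361/4
  (6-19/2)²=49/4
  (11-19/2)²=9/4
Σ(x-μ)² = 346
σ² = 346/8 = 173/4

σ = √(173/4) ≈ 6.5765


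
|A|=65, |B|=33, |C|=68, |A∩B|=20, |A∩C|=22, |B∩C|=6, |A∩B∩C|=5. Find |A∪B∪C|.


|A∪B∪C| = 65+33+68-20-22-6+5 = 123

|A∪B∪C| = 123


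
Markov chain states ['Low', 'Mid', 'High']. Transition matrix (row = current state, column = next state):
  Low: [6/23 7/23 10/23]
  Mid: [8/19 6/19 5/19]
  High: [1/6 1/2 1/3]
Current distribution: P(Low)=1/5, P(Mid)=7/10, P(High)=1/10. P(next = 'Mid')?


P(next=Mid) = Σᵢ P(now=i)×P(i→Mid)
= 1/5×7/23 + 7/10×6/19 + 1/10×1/2
= 7/115 + 21/95 + 1/20 = 2901/8740

P = 2901/8740 ≈ 0.3319
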